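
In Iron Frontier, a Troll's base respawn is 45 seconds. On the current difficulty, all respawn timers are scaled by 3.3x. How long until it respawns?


Respawn time = base * multiplier
= 45 * 3.3
= 148.5 seconds

148.5 seconds


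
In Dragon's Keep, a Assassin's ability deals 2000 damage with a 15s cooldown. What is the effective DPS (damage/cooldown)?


DPS = damage / cooldown
= 2000 / 15
= 133.33

133.33 DPS


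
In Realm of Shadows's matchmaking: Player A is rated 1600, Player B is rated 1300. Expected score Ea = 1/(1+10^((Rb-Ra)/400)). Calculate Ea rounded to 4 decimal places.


Elo expected score: Ea = 1/(1 + 10^((Rb-Ra)/400))
Rb - Ra = 1300 - 1600 = -300
(Rb-Ra)/400 = -300/400 = -0.75
10^-0.75 = 0.177828
Ea = 1/(1 + 0.177828) = 1/1.177828 = 0.8490

0.8490


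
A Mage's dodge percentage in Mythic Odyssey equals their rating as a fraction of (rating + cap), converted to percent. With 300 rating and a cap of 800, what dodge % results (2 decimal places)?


dodge% = 300 / (300 + 800) * 100
= 300 / 1100 * 100
= 0.272727 * 100
= 27.27%

27.27%


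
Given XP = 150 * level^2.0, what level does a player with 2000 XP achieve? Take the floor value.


XP = 150 * level^2.0, so level = (XP / 150)^(1/2.0)
= (2000 / 150)^(1/2.0)
= 13.3333^0.5
= 3.6515
Floor: level = 3

level 3


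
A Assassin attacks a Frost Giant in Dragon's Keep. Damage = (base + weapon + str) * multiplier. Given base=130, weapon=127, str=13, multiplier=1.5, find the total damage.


Sum base + weapon + str = 130 + 127 + 13 = 270
Multiply by 1.5:
270 * 1.5 = 405.0

405.0 damage


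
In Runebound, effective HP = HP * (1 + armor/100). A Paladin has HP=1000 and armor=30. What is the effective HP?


EHP = 1000 * (1 + 30/100)
= 1000 * (1 + 0.3)
= 1000 * 1.3
= 1300.0

1300.0 EHP


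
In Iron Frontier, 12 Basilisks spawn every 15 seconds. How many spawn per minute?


Spawns per minute = count * (60 / interval)
= 12 * (60 / 15)
= 12 * 4.0
= 48.0

48.0 per minute


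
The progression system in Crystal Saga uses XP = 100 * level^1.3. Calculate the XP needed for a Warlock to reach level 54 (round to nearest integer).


XP = 100 * level^1.3
Substitute level = 54:
XP = 100 * 54^1.3
= 100 * 178.6948
= 17869

17869 XP


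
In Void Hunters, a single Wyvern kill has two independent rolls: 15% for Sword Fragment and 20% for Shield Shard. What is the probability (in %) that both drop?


For independent events, P(both) = P(A) * P(B)
= 15% * 20%
= 300 / 100 %
= 3.0%

3.0%


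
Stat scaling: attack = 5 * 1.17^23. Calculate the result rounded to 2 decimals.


value = base * growth^level
= 5 * 1.17^23
= 5 * 37.006228
= 185.03

185.03 attack


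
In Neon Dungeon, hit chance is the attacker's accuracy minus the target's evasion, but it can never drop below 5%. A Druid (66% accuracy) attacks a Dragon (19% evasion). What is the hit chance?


accuracy - evasion = 66 - 19 = 47
Apply floor: max(47, 5) = 47
Hit chance = 47%

47%


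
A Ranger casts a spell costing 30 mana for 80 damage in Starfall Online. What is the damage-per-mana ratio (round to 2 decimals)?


Efficiency = damage / mana
= 80 / 30
= 2.67

2.67 dmg/mana


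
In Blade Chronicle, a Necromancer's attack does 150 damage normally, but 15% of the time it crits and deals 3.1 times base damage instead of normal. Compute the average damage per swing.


E[dmg] = base * (1 + crit_chance * (crit_mult - 1))
cc as decimal = 15/100 = 0.15
cm - 1 = 3.1 - 1 = 2.1
Bonus factor = 0.15 * 2.1 = 0.315
Total multiplier = 1 + 0.315 = 1.315
Expected damage = 150 * 1.315 = 197.25

197.25 damage


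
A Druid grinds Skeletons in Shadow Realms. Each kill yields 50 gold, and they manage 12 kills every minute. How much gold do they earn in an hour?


Gold per minute = 50 * 12 = 600
Gold per hour = 600 * 60 = 36000

36000 gold/hour


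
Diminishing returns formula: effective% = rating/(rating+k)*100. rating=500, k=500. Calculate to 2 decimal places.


effective% = rating / (rating + k) * 100
= 500 / (500 + 500) * 100
= 500 / 1000 * 100
= 0.5 * 100
= 50.00%

50.00%


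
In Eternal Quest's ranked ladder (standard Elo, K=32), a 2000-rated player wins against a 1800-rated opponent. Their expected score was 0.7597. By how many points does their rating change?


Elo update: delta = K * (S - Ea), where S = 1 (wins)
S - Ea = 1 - 0.7597 = 0.2403
Rating change = 32 * 0.2403
= 7.69

7.69 rating points


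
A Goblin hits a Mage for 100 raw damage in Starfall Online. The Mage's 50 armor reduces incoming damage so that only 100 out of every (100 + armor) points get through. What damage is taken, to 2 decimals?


actual = 100 * 100 / (100 + 50)
= 100 * 100 / 150
= 10000 / 150
= 66.67

66.67 damage


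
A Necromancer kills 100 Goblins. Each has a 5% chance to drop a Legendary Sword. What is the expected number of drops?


Expected drops = kills * (drop_rate / 100)
= 100 * (5 / 100)
= 100 * 0.05
= 5.0

5.0 drops


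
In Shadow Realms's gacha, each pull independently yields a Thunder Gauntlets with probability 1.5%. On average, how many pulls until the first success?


Expected pulls for a geometric distribution = 1/p = 100 / rate%
= 100 / 1.5
= 66.67

66.67 pulls


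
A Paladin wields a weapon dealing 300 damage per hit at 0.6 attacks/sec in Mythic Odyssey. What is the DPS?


DPS = damage * attack_speed
= 300 * 0.6
= 180.0

180.0 DPS


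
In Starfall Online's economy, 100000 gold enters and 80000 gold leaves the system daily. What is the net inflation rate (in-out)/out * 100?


Net gold = 100000 - 80000 = 20000
Inflation rate = net / sunk * 100 = 20000 / 80000 * 100
= 0.25 * 100
= 25.00%

25.00%


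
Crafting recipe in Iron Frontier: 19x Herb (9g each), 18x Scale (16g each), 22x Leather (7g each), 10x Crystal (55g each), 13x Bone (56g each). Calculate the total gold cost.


Cost breakdown:
  Herb: 19 * 9 = 171
  Scale: 18 * 16 = 288
  Leather: 22 * 7 = 154
  Crystal: 10 * 55 = 550
  Bone: 13 * 56 = 728
Total = 171 + 288 + 154 + 550 + 728 = 1891

1891 gold


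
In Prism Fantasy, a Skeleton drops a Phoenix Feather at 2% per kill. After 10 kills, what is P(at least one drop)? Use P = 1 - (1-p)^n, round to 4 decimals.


P(at least one) = 1 - P(none) = 1 - (1-p)^n
p = 2/100 = 0.02
1 - p = 0.98
(1 - p)^10 = 0.98^10 = 0.817073
P(at least one) = 1 - 0.817073 = 0.1829

0.1829


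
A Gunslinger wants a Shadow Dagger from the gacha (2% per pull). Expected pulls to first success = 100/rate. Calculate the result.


Expected pulls for a geometric distribution = 1/p = 100 / rate%
= 100 / 2
= 50.0

50.0 pulls


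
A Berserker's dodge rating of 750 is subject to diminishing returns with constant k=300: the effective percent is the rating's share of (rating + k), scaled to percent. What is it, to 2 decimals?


effective% = rating / (rating + k) * 100
= 750 / (750 + 300) * 100
= 750 / 1050 * 100
= 0.714286 * 100
= 71.43%

71.43%


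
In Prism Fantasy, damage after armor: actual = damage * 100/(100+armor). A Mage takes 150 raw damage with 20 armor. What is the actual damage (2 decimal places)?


actual = 150 * 100 / (100 + 20)
= 150 * 100 / 120
= 15000 / 120
= 125.00

125.00 damage


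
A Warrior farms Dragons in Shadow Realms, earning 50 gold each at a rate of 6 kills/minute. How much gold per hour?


Gold per minute = 50 * 6 = 300
Gold per hour = 300 * 60 = 18000

18000 gold/hour


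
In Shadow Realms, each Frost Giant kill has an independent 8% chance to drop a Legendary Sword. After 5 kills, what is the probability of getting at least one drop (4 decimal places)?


P(at least one) = 1 - P(none) = 1 - (1-p)^n
p = 8/100 = 0.08
1 - p = 0.92
(1 - p)^5 = 0.92^5 = 0.659082
P(at least one) = 1 - 0.659082 = 0.3409

0.3409


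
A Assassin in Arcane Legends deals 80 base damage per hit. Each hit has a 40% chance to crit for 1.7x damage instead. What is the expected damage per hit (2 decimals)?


E[dmg] = base * (1 + crit_chance * (crit_mult - 1))
cc as decimal = 40/100 = 0.4
cm - 1 = 1.7 - 1 = 0.7
Bonus factor = 0.4 * 0.7 = 0.28
Total multiplier = 1 + 0.28 = 1.28
Expected damage = 80 * 1.28 = 102.40

102.40 damage


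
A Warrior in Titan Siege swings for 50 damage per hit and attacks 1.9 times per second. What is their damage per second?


DPS = damage * attack_speed
= 50 * 1.9
= 95.0

95.0 DPS


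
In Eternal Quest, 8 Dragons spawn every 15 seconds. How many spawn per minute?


Spawns per minute = count * (60 / interval)
= 8 * (60 / 15)
= 8 * 4.0
= 32.0

32.0 per minute


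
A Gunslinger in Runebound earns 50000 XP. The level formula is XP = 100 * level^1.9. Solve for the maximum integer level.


XP = 100 * level^1.9, so level = (XP / 100)^(1/1.9)
= (50000 / 100)^(1/1.9)
= 500.0^0.5263
= 26.3336
Floor: level = 26

level 26


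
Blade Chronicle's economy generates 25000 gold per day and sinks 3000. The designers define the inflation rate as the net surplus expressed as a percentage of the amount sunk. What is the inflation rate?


Net gold = 25000 - 3000 = 22000
Inflation rate = net / sunk * 100 = 22000 / 3000 * 100
= 7.333333 * 100
= 733.33%

733.33%


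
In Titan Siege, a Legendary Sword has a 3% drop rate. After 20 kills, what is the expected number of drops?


Expected drops = kills * (drop_rate / 100)
= 20 * (3 / 100)
= 20 * 0.03
= 0.6

0.6 drops


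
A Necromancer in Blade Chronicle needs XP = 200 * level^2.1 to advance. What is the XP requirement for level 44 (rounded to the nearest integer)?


XP = 200 * level^2.1
Substitute level = 44:
XP = 200 * 44^2.1
= 200 * 2826.5106
= 565302

565302 XP


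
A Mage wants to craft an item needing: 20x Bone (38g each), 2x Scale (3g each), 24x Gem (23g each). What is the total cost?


Cost breakdown:
  Bone: 20 * 38 = 760
  Scale: 2 * 3 = 6
  Gem: 24 * 23 = 552
Total = 760 + 6 + 552 = 1318

1318 gold


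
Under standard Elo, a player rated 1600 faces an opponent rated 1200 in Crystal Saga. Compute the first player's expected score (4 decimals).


Elo expected score: Ea = 1/(1 + 10^((Rb-Ra)/400))
Rb - Ra = 1200 - 1600 = -400
(Rb-Ra)/400 = -400/400 = -1.0
10^-1.0 = 0.1
Ea = 1/(1 + 0.1) = 1/1.1 = 0.9091

0.9091


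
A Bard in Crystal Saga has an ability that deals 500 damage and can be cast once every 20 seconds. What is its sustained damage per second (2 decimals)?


DPS = damage / cooldown
= 500 / 20
= 25.00

25.00 DPS


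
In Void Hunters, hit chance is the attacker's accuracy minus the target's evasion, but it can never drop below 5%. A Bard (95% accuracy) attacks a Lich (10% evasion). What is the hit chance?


accuracy - evasion = 95 - 10 = 85
Apply floor: max(85, 5) = 85
Hit chance = 85%

85%


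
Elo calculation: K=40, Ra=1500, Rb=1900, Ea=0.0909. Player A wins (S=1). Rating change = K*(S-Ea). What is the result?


Elo update: delta = K * (S - Ea), where S = 1 (wins)
S - Ea = 1 - 0.0909 = 0.9091
Rating change = 40 * 0.9091
= 36.36

36.36 rating points


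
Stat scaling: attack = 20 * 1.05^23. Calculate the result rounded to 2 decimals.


value = base * growth^level
= 20 * 1.05^23
= 20 * 3.071524
= 61.43

61.43 attack


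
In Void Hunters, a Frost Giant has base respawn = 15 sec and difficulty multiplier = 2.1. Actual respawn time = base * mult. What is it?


Respawn time = base * multiplier
= 15 * 2.1
= 31.5 seconds

31.5 seconds


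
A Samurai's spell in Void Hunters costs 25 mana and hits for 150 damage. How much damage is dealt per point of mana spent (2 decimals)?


Efficiency = damage / mana
= 150 / 25
= 6.00

6.00 dmg/mana


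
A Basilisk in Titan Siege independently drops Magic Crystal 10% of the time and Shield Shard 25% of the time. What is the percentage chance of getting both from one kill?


For independent events, P(both) = P(A) * P(B)
= 10% * 25%
= 250 / 100 %
= 2.5%

2.5%


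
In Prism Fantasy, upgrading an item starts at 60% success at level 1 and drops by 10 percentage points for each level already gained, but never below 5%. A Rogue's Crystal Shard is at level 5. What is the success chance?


raw_rate = 60 - 10 * (5 - 1)
= 60 - 10 * 4
= 60 - 40
= 20
Apply floor: max(20, 5) = 20%

20%


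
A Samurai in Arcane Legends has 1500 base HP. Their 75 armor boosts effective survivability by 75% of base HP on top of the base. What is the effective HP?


EHP = 1500 * (1 + 75/100)
= 1500 * (1 + 0.75)
= 1500 * 1.75
= 2625.0

2625.0 EHP


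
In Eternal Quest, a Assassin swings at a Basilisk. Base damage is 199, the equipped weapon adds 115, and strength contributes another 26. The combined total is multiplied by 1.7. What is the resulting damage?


Sum base + weapon + str = 199 + 115 + 26 = 340
Multiply by 1.7:
340 * 1.7 = 578.0

578.0 damage


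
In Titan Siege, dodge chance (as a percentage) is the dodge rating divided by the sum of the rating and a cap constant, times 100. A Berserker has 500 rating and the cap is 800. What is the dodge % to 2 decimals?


dodge% = 500 / (500 + 800) * 100
= 500 / 1300 * 100
= 0.384615 * 100
= 38.46%

38.46%


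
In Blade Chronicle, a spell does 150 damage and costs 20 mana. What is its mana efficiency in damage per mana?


Efficiency = damage / mana
= 150 / 20
= 7.50

7.50 dmg/mana


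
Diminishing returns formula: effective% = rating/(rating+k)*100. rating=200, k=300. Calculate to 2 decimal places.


effective% = rating / (rating + k) * 100
= 200 / (200 + 300) * 100
= 200 / 500 * 100
= 0.4 * 100
= 40.00%

40.00%


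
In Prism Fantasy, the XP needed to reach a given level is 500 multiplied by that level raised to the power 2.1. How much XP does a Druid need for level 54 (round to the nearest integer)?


XP = 500 * level^2.1
Substitute level = 54:
XP = 500 * 54^2.1
= 500 * 4345.3713
= 2172686

2172686 XP


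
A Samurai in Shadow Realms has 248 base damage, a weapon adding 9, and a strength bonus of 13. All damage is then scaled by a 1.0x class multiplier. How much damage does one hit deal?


Sum base + weapon + str = 248 + 9 + 13 = 270
Multiply by 1.0:
270 * 1.0 = 270.0

270.0 damage


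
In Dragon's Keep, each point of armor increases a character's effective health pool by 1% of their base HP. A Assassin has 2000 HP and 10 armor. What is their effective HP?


EHP = 2000 * (1 + 10/100)
= 2000 * (1 + 0.1)
= 2000 * 1.1
= 2200.0

2200.0 EHP


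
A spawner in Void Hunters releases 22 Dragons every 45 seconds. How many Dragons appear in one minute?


Spawns per minute = count * (60 / interval)
= 22 * (60 / 45)
= 22 * 1.3333
= 29.33

29.33 per minute


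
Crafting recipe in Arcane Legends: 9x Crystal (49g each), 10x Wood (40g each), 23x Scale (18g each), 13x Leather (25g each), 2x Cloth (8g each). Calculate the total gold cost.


Cost breakdown:
  Crystal: 9 * 49 = 441
  Wood: 10 * 40 = 400
  Scale: 23 * 18 = 414
  Leather: 13 * 25 = 325
  Cloth: 2 * 8 = 16
Total = 441 + 400 + 414 + 325 + 16 = 1596

1596 gold


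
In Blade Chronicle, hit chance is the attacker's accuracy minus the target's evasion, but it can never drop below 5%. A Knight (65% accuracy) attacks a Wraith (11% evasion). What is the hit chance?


accuracy - evasion = 65 - 11 = 54
Apply floor: max(54, 5) = 54
Hit chance = 54%

54%


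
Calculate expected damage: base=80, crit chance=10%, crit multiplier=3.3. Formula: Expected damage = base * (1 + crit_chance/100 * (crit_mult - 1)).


E[dmg] = base * (1 + crit_chance * (crit_mult - 1))
cc as decimal = 10/100 = 0.1
cm - 1 = 3.3 - 1 = 2.3
Bonus factor = 0.1 * 2.3 = 0.23
Total multiplier = 1 + 0.23 = 1.23
Expected damage = 80 * 1.23 = 98.40

98.40 damage


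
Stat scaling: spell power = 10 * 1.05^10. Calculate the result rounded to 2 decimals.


value = base * growth^level
= 10 * 1.05^10
= 10 * 1.628895
= 16.29

16.29 spell power


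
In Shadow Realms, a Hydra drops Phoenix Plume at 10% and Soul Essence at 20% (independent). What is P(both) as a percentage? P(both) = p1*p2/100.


For independent events, P(both) = P(A) * P(B)
= 10% * 20%
= 200 / 100 %
= 2.0%

2.0%


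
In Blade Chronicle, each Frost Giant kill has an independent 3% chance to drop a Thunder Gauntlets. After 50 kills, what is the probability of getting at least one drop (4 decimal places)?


P(at least one) = 1 - P(none) = 1 - (1-p)^n
p = 3/100 = 0.03
1 - p = 0.97
(1 - p)^50 = 0.97^50 = 0.218065
P(at least one) = 1 - 0.218065 = 0.7819

0.7819


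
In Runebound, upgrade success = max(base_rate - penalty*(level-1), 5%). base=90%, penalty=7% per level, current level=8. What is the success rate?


raw_rate = 90 - 7 * (8 - 1)
= 90 - 7 * 7
= 90 - 49
= 41
Apply floor: max(41, 5) = 41%

41%


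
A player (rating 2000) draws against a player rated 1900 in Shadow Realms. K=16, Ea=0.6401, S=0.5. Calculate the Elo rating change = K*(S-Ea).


Elo update: delta = K * (S - Ea), where S = 0.5 (draws)
S - Ea = 0.5 - 0.6401 = -0.1401
Rating change = 16 * -0.1401
= -2.24

-2.24 rating points


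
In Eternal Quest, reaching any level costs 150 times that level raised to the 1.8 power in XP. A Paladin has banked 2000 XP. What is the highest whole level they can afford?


XP = 150 * level^1.8, so level = (XP / 150)^(1/1.8)
= (2000 / 150)^(1/1.8)
= 13.3333^0.5556
= 4.2166
Floor: level = 4

level 4


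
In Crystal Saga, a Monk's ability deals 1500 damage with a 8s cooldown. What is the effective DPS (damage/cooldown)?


DPS = damage / cooldown
= 1500 / 8
= 187.50

187.50 DPS


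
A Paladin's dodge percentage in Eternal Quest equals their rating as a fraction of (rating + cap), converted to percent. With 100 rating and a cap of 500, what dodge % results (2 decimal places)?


dodge% = 100 / (100 + 500) * 100
= 100 / 600 * 100
= 0.166667 * 100
= 16.67%

16.67%


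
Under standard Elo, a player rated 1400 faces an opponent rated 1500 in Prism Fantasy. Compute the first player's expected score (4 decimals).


Elo expected score: Ea = 1/(1 + 10^((Rb-Ra)/400))
Rb - Ra = 1500 - 1400 = 100
(Rb-Ra)/400 = 100/400 = 0.25
10^0.25 = 1.778279
Ea = 1/(1 + 1.778279) = 1/2.778279 = 0.3599

0.3599


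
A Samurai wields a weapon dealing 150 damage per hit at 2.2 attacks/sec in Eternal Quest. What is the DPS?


DPS = damage * attack_speed
= 150 * 2.2
= 330.0

330.0 DPS


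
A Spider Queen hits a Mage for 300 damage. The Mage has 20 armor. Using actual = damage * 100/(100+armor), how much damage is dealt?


actual = 300 * 100 / (100 + 20)
= 300 * 100 / 120
= 30000 / 120
= 250.00

250.00 damage


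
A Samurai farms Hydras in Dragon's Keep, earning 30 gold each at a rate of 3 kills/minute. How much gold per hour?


Gold per minute = 30 * 3 = 90
Gold per hour = 90 * 60 = 5400

5400 gold/hour


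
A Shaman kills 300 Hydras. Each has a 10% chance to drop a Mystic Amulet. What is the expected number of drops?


Expected drops = kills * (drop_rate / 100)
= 300 * (10 / 100)
= 300 * 0.1
= 30.0

30.0 drops


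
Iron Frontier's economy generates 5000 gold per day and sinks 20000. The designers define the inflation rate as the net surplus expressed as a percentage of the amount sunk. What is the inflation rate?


Net gold = 5000 - 20000 = -15000
Inflation rate = net / sunk * 100 = -15000 / 20000 * 100
= -0.75 * 100
= -75.00%

-75.00%


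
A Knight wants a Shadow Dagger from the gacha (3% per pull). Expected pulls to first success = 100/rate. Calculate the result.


Expected pulls for a geometric distribution = 1/p = 100 / rate%
= 100 / 3
= 33.33

33.33 pulls


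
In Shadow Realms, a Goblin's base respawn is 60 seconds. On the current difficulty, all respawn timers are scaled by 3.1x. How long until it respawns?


Respawn time = base * multiplier
= 60 * 3.1
= 186.0 seconds

186.0 seconds


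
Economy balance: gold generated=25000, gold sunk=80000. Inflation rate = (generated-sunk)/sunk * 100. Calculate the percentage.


Net gold = 25000 - 80000 = -55000
Inflation rate = net / sunk * 100 = -55000 / 80000 * 100
= -0.6875 * 100
= -68.75%

-68.75%


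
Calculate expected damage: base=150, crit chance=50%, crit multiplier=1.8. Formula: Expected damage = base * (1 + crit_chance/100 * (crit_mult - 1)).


E[dmg] = base * (1 + crit_chance * (crit_mult - 1))
cc as decimal = 50/100 = 0.5
cm - 1 = 1.8 - 1 = 0.8
Bonus factor = 0.5 * 0.8 = 0.4
Total multiplier = 1 + 0.4 = 1.4
Expected damage = 150 * 1.4 = 210.00

210.00 damage


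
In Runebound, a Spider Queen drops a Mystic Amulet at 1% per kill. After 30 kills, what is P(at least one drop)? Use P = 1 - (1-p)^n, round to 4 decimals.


P(at least one) = 1 - P(none) = 1 - (1-p)^n
p = 1/100 = 0.01
1 - p = 0.99
(1 - p)^30 = 0.99^30 = 0.739700
P(at least one) = 1 - 0.739700 = 0.2603

0.2603


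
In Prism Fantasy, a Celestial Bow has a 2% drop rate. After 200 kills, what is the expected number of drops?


Expected drops = kills * (drop_rate / 100)
= 200 * (2 / 100)
= 200 * 0.02
= 4.0

4.0 drops


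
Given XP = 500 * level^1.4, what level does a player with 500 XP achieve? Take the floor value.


XP = 500 * level^1.4, so level = (XP / 500)^(1/1.4)
= (500 / 500)^(1/1.4)
= 1.0^0.7143
= 1.0
Floor: level = 1

level 1


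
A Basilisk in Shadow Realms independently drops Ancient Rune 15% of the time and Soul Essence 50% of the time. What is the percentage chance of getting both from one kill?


For independent events, P(both) = P(A) * P(B)
= 15% * 50%
= 750 / 100 %
= 7.5%

7.5%


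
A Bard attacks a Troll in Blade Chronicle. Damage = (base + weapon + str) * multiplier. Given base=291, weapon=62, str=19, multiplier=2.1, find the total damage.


Sum base + weapon + str = 291 + 62 + 19 = 372
Multiply by 2.1:
372 * 2.1 = 781.2

781.2 damage


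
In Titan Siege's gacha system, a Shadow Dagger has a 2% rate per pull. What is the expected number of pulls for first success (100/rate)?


Expected pulls for a geometric distribution = 1/p = 100 / rate%
= 100 / 2
= 50.0

50.0 pulls


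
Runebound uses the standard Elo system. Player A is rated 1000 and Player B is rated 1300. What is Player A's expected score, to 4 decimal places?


Elo expected score: Ea = 1/(1 + 10^((Rb-Ra)/400))
Rb - Ra = 1300 - 1000 = 300
(Rb-Ra)/400 = 300/400 = 0.75
10^0.75 = 5.623413
Ea = 1/(1 + 5.623413) = 1/6.623413 = 0.1510

0.1510


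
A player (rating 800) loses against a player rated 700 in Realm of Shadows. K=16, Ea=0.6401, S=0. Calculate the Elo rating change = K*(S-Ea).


Elo update: delta = K * (S - Ea), where S = 0 (loses)
S - Ea = 0 - 0.6401 = -0.6401
Rating change = 16 * -0.6401
= -10.24

-10.24 rating points


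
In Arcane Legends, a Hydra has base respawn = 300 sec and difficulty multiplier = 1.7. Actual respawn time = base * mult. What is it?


Respawn time = base * multiplier
= 300 * 1.7
= 510.0 seconds

510.0 seconds


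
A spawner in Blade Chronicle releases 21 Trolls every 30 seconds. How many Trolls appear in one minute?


Spawns per minute = count * (60 / interval)
= 21 * (60 / 30)
= 21 * 2.0
= 42.0

42.0 per minute


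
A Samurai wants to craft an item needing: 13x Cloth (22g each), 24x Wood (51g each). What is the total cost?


Cost breakdown:
  Cloth: 13 * 22 = 286
  Wood: 24 * 51 = 1224
Total = 286 + 1224 = 1510

1510 gold


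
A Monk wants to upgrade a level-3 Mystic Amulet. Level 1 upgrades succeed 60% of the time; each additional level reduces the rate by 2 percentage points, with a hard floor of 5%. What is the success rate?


raw_rate = 60 - 2 * (3 - 1)
= 60 - 2 * 2
= 60 - 4
= 56
Apply floor: max(56, 5) = 56%

56%


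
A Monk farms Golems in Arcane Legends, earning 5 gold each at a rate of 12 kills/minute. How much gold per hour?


Gold per minute = 5 * 12 = 60
Gold per hour = 60 * 60 = 3600

3600 gold/hour


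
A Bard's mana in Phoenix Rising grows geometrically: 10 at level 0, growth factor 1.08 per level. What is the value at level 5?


value = base * growth^level
= 10 * 1.08^5
= 10 * 1.469328
= 14.69

14.69 mana


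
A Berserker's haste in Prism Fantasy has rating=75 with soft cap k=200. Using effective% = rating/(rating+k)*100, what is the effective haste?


effective% = rating / (rating + k) * 100
= 75 / (75 + 200) * 100
= 75 / 275 * 100
= 0.272727 * 100
= 27.27%

27.27%


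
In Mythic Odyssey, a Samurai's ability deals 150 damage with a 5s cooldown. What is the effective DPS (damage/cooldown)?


DPS = damage / cooldown
= 150 / 5
= 30.00

30.00 DPS


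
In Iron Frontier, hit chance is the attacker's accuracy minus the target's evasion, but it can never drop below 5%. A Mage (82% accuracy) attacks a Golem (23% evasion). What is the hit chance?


accuracy - evasion = 82 - 23 = 59
Apply floor: max(59, 5) = 59
Hit chance = 59%

59%


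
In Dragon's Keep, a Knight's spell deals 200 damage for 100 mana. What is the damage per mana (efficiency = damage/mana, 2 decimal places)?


Efficiency = damage / mana
= 200 / 100
= 2.00

2.00 dmg/mana


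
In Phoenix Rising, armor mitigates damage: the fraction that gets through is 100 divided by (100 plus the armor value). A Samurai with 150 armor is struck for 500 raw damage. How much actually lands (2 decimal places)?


actual = 500 * 100 / (100 + 150)
= 500 * 100 / 250
= 50000 / 250
= 200.00

200.00 damage


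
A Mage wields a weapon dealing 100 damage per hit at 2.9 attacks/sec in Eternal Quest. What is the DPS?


DPS = damage * attack_speed
= 100 * 2.9
= 290.0

290.0 DPS


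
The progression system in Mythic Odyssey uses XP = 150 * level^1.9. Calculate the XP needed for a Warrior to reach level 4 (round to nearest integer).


XP = 150 * level^1.9
Substitute level = 4:
XP = 150 * 4^1.9
= 150 * 13.9288
= 2089

2089 XP


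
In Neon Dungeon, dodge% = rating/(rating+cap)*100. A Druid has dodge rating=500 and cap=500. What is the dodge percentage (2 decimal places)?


dodge% = 500 / (500 + 500) * 100
= 500 / 1000 * 100
= 0.5 * 100
= 50.00%

50.00%


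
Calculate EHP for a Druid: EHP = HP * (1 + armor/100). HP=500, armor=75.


EHP = 500 * (1 + 75/100)
= 500 * (1 + 0.75)
= 500 * 1.75
= 875.0

875.0 EHP


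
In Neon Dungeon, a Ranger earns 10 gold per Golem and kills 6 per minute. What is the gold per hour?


Gold per minute = 10 * 6 = 60
Gold per hour = 60 * 60 = 3600

3600 gold/hour


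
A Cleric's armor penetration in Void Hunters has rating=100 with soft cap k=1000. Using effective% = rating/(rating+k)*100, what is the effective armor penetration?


effective% = rating / (rating + k) * 100
= 100 / (100 + 1000) * 100
= 100 / 1100 * 100
= 0.090909 * 100
= 9.09%

9.09%


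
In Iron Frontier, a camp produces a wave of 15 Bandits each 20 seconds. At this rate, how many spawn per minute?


Spawns per minute = count * (60 / interval)
= 15 * (60 / 20)
= 15 * 3.0
= 45.0

45.0 per minute


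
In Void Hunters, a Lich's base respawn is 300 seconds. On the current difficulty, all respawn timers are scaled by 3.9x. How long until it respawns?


Respawn time = base * multiplier
= 300 * 3.9
= 1170.0 seconds

1170.0 seconds


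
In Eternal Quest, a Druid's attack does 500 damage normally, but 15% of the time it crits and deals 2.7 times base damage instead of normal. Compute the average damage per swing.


E[dmg] = base * (1 + crit_chance * (crit_mult - 1))
cc as decimal = 15/100 = 0.15
cm - 1 = 2.7 - 1 = 1.7
Bonus factor = 0.15 * 1.7 = 0.255
Total multiplier = 1 + 0.255 = 1.255
Expected damage = 500 * 1.255 = 627.50

627.50 damage


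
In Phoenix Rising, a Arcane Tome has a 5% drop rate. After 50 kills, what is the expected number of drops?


Expected drops = kills * (drop_rate / 100)
= 50 * (5 / 100)
= 50 * 0.05
= 2.5

2.5 drops


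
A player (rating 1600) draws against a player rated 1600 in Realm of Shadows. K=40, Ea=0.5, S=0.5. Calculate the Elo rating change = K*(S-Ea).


Elo update: delta = K * (S - Ea), where S = 0.5 (draws)
S - Ea = 0.5 - 0.5 = 0.0
Rating change = 40 * 0.0
= 0.00

0.00 rating points


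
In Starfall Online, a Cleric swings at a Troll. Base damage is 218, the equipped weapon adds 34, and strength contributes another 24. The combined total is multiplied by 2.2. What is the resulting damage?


Sum base + weapon + str = 218 + 34 + 24 = 276
Multiply by 2.2:
276 * 2.2 = 607.2

607.2 damage


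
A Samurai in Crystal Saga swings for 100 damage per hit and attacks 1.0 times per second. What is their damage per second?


DPS = damage * attack_speed
= 100 * 1.0
= 100.0

100.0 DPS


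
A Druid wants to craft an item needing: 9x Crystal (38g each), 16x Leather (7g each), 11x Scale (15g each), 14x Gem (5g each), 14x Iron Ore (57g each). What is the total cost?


Cost breakdown:
  Crystal: 9 * 38 = 342
  Leather: 16 * 7 = 112
  Scale: 11 * 15 = 165
  Gem: 14 * 5 = 70
  Iron Ore: 14 * 57 = 798
Total = 342 + 112 + 165 + 70 + 798 = 1487

1487 gold


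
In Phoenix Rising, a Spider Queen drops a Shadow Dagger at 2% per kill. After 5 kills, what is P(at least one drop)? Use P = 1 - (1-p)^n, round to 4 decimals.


P(at least one) = 1 - P(none) = 1 - (1-p)^n
p = 2/100 = 0.02
1 - p = 0.98
(1 - p)^5 = 0.98^5 = 0.903921
P(at least one) = 1 - 0.903921 = 0.0961

0.0961


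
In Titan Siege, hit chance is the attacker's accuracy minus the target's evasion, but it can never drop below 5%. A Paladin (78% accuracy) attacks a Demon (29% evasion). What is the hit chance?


accuracy - evasion = 78 - 29 = 49
Apply floor: max(49, 5) = 49
Hit chance = 49%

49%


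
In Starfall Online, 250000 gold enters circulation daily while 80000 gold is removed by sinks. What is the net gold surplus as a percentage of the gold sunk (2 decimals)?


Net gold = 250000 - 80000 = 170000
Inflation rate = net / sunk * 100 = 170000 / 80000 * 100
= 2.125 * 100
= 212.50%

212.50%


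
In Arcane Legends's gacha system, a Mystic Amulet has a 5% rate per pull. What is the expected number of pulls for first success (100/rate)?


Expected pulls for a geometric distribution = 1/p = 100 / rate%
= 100 / 5
= 20.0

20.0 pulls


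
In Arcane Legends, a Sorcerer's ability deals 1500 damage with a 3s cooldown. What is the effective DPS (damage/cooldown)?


DPS = damage / cooldown
= 1500 / 3
= 500.00

500.00 DPS


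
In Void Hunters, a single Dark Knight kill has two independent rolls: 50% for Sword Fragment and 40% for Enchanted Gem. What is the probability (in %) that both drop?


For independent events, P(both) = P(A) * P(B)
= 50% * 40%
= 2000 / 100 %
= 20.0%

20.0%


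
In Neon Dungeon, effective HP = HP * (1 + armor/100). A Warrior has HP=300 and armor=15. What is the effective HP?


EHP = 300 * (1 + 15/100)
= 300 * (1 + 0.15)
= 300 * 1.15
= 345.0

345.0 EHP


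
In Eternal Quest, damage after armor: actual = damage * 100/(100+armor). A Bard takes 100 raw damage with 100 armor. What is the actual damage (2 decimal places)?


actual = 100 * 100 / (100 + 100)
= 100 * 100 / 200
= 10000 / 200
= 50.00

50.00 damage


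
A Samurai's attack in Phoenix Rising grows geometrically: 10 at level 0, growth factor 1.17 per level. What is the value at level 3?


value = base * growth^level
= 10 * 1.17^3
= 10 * 1.601613
= 16.02

16.02 attack


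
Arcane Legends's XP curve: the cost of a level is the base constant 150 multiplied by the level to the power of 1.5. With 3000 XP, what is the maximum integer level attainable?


XP = 150 * level^1.5, so level = (XP / 150)^(1/1.5)
= (3000 / 150)^(1/1.5)
= 20.0^0.6667
= 7.3681
Floor: level = 7

level 7


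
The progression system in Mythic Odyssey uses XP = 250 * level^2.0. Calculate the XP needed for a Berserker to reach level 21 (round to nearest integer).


XP = 250 * level^2.0
Substitute level = 21:
XP = 250 * 21^2.0
= 250 * 441.0
= 110250

110250 XP


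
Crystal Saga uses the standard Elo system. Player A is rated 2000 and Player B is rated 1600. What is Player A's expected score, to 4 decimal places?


Elo expected score: Ea = 1/(1 + 10^((Rb-Ra)/400))
Rb - Ra = 1600 - 2000 = -400
(Rb-Ra)/400 = -400/400 = -1.0
10^-1.0 = 0.1
Ea = 1/(1 + 0.1) = 1/1.1 = 0.9091

0.9091


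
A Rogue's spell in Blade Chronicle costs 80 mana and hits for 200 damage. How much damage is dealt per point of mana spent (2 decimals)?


Efficiency = damage / mana
= 200 / 80
= 2.50

2.50 dmg/mana


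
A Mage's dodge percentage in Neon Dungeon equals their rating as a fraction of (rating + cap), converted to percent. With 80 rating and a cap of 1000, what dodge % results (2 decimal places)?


dodge% = 80 / (80 + 1000) * 100
= 80 / 1080 * 100
= 0.074074 * 100
= 7.41%

7.41%


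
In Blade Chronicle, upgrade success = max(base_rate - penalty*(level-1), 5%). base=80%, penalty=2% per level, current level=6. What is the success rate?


raw_rate = 80 - 2 * (6 - 1)
= 80 - 2 * 5
= 80 - 10
= 70
Apply floor: max(70, 5) = 70%

70%


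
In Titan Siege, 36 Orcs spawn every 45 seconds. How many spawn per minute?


Spawns per minute = count * (60 / interval)
= 36 * (60 / 45)
= 36 * 1.3333
= 48.0

48.0 per minute


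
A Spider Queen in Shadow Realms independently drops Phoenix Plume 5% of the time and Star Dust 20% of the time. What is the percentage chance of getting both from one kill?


For independent events, P(both) = P(A) * P(B)
= 5% * 20%
= 100 / 100 %
= 1.0%

1.0%


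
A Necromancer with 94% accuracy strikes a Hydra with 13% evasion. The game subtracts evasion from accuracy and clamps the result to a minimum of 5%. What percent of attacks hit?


accuracy - evasion = 94 - 13 = 81
Apply floor: max(81, 5) = 81
Hit chance = 81%

81%


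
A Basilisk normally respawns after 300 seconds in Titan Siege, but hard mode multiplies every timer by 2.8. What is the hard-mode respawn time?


Respawn time = base * multiplier
= 300 * 2.8
= 840.0 seconds

840.0 seconds


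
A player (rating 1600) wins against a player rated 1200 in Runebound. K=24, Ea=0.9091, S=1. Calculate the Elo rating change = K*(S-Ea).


Elo update: delta = K * (S - Ea), where S = 1 (wins)
S - Ea = 1 - 0.9091 = 0.0909
Rating change = 24 * 0.0909
= 2.18

2.18 rating points


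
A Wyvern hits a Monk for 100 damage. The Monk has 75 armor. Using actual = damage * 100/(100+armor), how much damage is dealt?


actual = 100 * 100 / (100 + 75)
= 100 * 100 / 175
= 10000 / 175
= 57.14

57.14 damage


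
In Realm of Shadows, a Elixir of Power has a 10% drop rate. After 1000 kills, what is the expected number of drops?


Expected drops = kills * (drop_rate / 100)
= 1000 * (10 / 100)
= 1000 * 0.1
= 100.0

100.0 drops


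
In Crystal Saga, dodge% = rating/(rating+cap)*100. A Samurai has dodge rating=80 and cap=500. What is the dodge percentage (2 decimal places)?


dodge% = 80 / (80 + 500) * 100
= 80 / 580 * 100
= 0.137931 * 100
= 13.79%

13.79%


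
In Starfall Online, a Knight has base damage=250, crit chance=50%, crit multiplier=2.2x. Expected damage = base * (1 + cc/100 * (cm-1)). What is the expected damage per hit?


E[dmg] = base * (1 + crit_chance * (crit_mult - 1))
cc as decimal = 50/100 = 0.5
cm - 1 = 2.2 - 1 = 1.2
Bonus factor = 0.5 * 1.2 = 0.6
Total multiplier = 1 + 0.6 = 1.6
Expected damage = 250 * 1.6 = 400.00

400.00 damage


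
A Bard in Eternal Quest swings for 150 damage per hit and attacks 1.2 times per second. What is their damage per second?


DPS = damage * attack_speed
= 150 * 1.2
= 180.0

180.0 DPS


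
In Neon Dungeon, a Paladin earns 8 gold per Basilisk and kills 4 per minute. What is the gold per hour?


Gold per minute = 8 * 4 = 32
Gold per hour = 32 * 60 = 1920

1920 gold/hour


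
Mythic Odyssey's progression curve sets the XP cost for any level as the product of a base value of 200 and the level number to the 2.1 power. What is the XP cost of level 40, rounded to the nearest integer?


XP = 200 * level^2.1
Substitute level = 40:
XP = 200 * 40^2.1
= 200 * 2313.8009
= 462760

462760 XP


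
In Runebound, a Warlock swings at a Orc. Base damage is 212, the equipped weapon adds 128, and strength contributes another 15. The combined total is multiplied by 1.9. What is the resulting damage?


Sum base + weapon + str = 212 + 128 + 15 = 355
Multiply by 1.9:
355 * 1.9 = 674.5

674.5 damage


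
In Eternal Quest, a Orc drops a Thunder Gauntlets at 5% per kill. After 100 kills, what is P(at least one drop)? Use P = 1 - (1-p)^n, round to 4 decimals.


P(at least one) = 1 - P(none) = 1 - (1-p)^n
p = 5/100 = 0.05
1 - p = 0.95
(1 - p)^100 = 0.95^100 = 0.005921
P(at least one) = 1 - 0.005921 = 0.9941

0.9941


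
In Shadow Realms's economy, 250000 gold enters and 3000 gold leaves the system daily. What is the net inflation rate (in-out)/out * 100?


Net gold = 250000 - 3000 = 247000
Inflation rate = net / sunk * 100 = 247000 / 3000 * 100
= 82.333333 * 100
= 8233.33%

8233.33%


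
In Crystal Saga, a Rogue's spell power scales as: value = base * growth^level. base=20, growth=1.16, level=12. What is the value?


value = base * growth^level
= 20 * 1.16^12
= 20 * 5.936027
= 118.72

118.72 spell power


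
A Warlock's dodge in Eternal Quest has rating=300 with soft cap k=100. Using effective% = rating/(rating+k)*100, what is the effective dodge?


effective% = rating / (rating + k) * 100
= 300 / (300 + 100) * 100
= 300 / 400 * 100
= 0.75 * 100
= 75.00%

75.00%


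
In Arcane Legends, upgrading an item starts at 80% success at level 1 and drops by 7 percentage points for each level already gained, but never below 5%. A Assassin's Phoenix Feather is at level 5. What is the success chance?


raw_rate = 80 - 7 * (5 - 1)
= 80 - 7 * 4
= 80 - 28
= 52
Apply floor: max(52, 5) = 52%

52%


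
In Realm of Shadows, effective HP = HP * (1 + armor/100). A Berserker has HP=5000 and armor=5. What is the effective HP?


EHP = 5000 * (1 + 5/100)
= 5000 * (1 + 0.05)
= 5000 * 1.05
= 5250.0

5250.0 EHP


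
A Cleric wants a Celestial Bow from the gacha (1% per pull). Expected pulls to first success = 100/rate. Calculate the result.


Expected pulls for a geometric distribution = 1/p = 100 / rate%
= 100 / 1
= 100.0

100.0 pulls


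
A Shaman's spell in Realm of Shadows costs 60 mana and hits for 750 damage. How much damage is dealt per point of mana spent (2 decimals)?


Efficiency = damage / mana
= 750 / 60
= 12.50

12.50 dmg/mana


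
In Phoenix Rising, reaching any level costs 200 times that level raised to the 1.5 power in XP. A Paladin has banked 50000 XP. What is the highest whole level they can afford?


XP = 200 * level^1.5, so level = (XP / 200)^(1/1.5)
= (50000 / 200)^(1/1.5)
= 250.0^0.6667
= 39.685
Floor: level = 39

level 39


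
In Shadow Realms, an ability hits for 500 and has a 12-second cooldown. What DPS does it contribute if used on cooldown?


DPS = damage / cooldown
= 500 / 12
= 41.67

41.67 DPS


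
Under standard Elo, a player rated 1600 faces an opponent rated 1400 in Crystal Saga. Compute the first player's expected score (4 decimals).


Elo expected score: Ea = 1/(1 + 10^((Rb-Ra)/400))
Rb - Ra = 1400 - 1600 = -200
(Rb-Ra)/400 = -200/400 = -0.5
10^-0.5 = 0.316228
Ea = 1/(1 + 0.316228) = 1/1.316228 = 0.7597

0.7597


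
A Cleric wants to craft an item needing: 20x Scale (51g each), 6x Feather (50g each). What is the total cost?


Cost breakdown:
  Scale: 20 * 51 = 1020
  Feather: 6 * 50 = 300
Total = 1020 + 300 = 1320

1320 gold


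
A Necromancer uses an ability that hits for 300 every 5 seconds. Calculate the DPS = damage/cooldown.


DPS = damage / cooldown
= 300 / 5
= 60.00

60.00 DPS


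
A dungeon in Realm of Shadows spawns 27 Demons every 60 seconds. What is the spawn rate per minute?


Spawns per minute = count * (60 / interval)
= 27 * (60 / 60)
= 27 * 1.0
= 27.0

27.0 per minute


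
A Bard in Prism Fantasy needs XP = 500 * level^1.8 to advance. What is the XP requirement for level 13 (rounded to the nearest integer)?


XP = 500 * level^1.8
Substitute level = 13:
XP = 500 * 13^1.8
= 500 * 101.1808
= 50590

50590 XP
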